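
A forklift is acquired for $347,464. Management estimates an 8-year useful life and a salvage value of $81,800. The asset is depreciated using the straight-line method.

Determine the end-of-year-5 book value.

Depreciable base = $347,464 − $81,800 = $265,664.
Annual expense = $265,664 / 8 = $33,208.
End of year 1: book value $314,256.
End of year 2: book value $281,048.
End of year 3: book value $247,840.
End of year 4: book value $214,632.
End of year 5: book value $181,424.

$181,424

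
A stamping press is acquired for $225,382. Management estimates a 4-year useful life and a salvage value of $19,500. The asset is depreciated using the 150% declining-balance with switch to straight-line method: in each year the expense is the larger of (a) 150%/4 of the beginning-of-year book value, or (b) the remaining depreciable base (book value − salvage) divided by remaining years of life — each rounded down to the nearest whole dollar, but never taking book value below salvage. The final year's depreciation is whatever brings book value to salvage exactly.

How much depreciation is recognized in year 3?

Depreciable base = $225,382 − $19,500 = $205,882.
Year 1: DB = ⌊$225,382 × 150%/4⌋ = $84,518; SL = ⌊$205,882/4⌋ = $51,470 → take DB $84,518. Book value $140,864.
Year 2: DB = ⌊$140,864 × 150%/4⌋ = $52,824; SL = ⌊$121,364/3⌋ = $40,454 → take DB $52,824. Book value $88,040.
Year 3: DB = ⌊$88,040 × 150%/4⌋ = $33,015; SL = ⌊$68,540/2⌋ = $34,270 → take SL $34,270. Book value $53,770.

$34,270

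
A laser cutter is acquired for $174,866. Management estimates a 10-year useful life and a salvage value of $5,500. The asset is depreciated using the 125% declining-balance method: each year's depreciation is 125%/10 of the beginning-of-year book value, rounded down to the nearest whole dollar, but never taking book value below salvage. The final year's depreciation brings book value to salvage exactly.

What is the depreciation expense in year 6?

$11,211

Depreciable base = $174,866 − $5,500 = $169,366.
Year 1: ⌊$174,866 × 125%/10⌋ = $21,858. Book value $153,008.
Year 2: ⌊$153,008 × 125%/10⌋ = $19,126. Book value $133,882.
Year 3: ⌊$133,882 × 125%/10⌋ = $16,735. Book value $117,147.
Year 4: ⌊$117,147 × 125%/10⌋ = $14,643. Book value $102,504.
Year 5: ⌊$102,504 × 125%/10⌋ = $12,813. Book value $89,691.
Year 6: ⌊$89,691 × 125%/10⌋ = $11,211. Book value $78,480.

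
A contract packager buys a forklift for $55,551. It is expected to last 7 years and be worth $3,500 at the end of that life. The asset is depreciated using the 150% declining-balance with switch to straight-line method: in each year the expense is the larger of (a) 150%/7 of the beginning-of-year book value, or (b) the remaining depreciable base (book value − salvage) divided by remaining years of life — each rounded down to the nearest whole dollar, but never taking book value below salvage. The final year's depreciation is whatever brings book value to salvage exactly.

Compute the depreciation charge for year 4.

Depreciable base = $55,551 − $3,500 = $52,051.
Year 1: DB = ⌊$55,551 × 150%/7⌋ = $11,903; SL = ⌊$52,051/7⌋ = $7,435 → take DB $11,903. Book value $43,648.
Year 2: DB = ⌊$43,648 × 150%/7⌋ = $9,353; SL = ⌊$40,148/6⌋ = $6,691 → take DB $9,353. Book value $34,295.
Year 3: DB = ⌊$34,295 × 150%/7⌋ = $7,348; SL = ⌊$30,795/5⌋ = $6,159 → take DB $7,348. Book value $26,947.
Year 4: DB = ⌊$26,947 × 150%/7⌋ = $5,774; SL = ⌊$23,447/4⌋ = $5,861 → take SL $5,861. Book value $21,086.

$5,861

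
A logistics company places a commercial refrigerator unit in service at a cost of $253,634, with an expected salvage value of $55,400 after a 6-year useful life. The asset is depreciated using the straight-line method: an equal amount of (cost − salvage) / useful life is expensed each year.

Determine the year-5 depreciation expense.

$33,039

Depreciable base = $253,634 − $55,400 = $198,234.
Annual expense = $198,234 / 6 = $33,039.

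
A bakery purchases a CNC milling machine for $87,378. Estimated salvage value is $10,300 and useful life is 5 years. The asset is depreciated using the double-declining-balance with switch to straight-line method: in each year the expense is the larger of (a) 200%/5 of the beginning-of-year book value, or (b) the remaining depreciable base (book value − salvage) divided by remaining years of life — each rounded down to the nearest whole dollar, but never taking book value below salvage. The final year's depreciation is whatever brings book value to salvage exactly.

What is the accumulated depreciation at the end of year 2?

$55,921

Depreciable base = $87,378 − $10,300 = $77,078.
Year 1: DB = ⌊$87,378 × 200%/5⌋ = $34,951; SL = ⌊$77,078/5⌋ = $15,415 → take DB $34,951. Book value $52,427.
Year 2: DB = ⌊$52,427 × 200%/5⌋ = $20,970; SL = ⌊$42,127/4⌋ = $10,531 → take DB $20,970. Book value $31,457.
Accumulated through year 2 = $87,378 − $31,457 = $55,921.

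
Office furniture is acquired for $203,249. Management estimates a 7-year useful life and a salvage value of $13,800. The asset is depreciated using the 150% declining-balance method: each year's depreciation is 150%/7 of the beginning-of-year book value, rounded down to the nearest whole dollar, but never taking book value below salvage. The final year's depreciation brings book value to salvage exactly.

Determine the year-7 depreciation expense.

Depreciable base = $203,249 − $13,800 = $189,449.
Year 1: ⌊$203,249 × 150%/7⌋ = $43,553. Book value $159,696.
Year 2: ⌊$159,696 × 150%/7⌋ = $34,220. Book value $125,476.
Year 3: ⌊$125,476 × 150%/7⌋ = $26,887. Book value $98,589.
Year 4: ⌊$98,589 × 150%/7⌋ = $21,126. Book value $77,463.
Year 5: ⌊$77,463 × 150%/7⌋ = $16,599. Book value $60,864.
Year 6: ⌊$60,864 × 150%/7⌋ = $13,042. Book value $47,822.
Year 7 (final): $47,822 − $13,800 = $34,022. Book value $13,800.

$34,022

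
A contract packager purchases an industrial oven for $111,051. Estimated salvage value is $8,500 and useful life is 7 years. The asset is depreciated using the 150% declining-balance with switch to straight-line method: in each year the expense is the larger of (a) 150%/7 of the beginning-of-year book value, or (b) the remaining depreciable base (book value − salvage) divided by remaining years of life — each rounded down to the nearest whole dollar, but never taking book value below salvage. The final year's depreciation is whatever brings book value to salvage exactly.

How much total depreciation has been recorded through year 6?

$91,276

Depreciable base = $111,051 − $8,500 = $102,551.
Year 1: DB = ⌊$111,051 × 150%/7⌋ = $23,796; SL = ⌊$102,551/7⌋ = $14,650 → take DB $23,796. Book value $87,255.
Year 2: DB = ⌊$87,255 × 150%/7⌋ = $18,697; SL = ⌊$78,755/6⌋ = $13,125 → take DB $18,697. Book value $68,558.
Year 3: DB = ⌊$68,558 × 150%/7⌋ = $14,691; SL = ⌊$60,058/5⌋ = $12,011 → take DB $14,691. Book value $53,867.
Year 4: DB = ⌊$53,867 × 150%/7⌋ = $11,542; SL = ⌊$45,367/4⌋ = $11,341 → take DB $11,542. Book value $42,325.
Year 5: DB = ⌊$42,325 × 150%/7⌋ = $9,069; SL = ⌊$33,825/3⌋ = $11,275 → take SL $11,275. Book value $31,050.
Year 6: DB = ⌊$31,050 × 150%/7⌋ = $6,653; SL = ⌊$22,550/2⌋ = $11,275 → take SL $11,275. Book value $19,775.
Accumulated through year 6 = $111,051 − $19,775 = $91,276.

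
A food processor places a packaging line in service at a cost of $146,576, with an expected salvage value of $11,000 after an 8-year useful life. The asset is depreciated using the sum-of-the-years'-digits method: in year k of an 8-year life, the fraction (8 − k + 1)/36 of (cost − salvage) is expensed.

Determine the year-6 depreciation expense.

$11,298

Depreciable base = $146,576 − $11,000 = $135,576.
Sum of the years' digits = 8+7+6+5+4+3+2+1 = 36.
Year 1: $135,576 × 8/36 = $30,128. Book value $116,448.
Year 2: $135,576 × 7/36 = $26,362. Book value $90,086.
Year 3: $135,576 × 6/36 = $22,596. Book value $67,490.
Year 4: $135,576 × 5/36 = $18,830. Book value $48,660.
Year 5: $135,576 × 4/36 = $15,064. Book value $33,596.
Year 6: $135,576 × 3/36 = $11,298. Book value $22,298.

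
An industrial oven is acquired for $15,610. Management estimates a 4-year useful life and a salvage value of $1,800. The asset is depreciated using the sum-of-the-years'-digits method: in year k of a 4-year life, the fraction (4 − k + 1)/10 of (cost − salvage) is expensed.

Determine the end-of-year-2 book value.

$5,943

Depreciable base = $15,610 − $1,800 = $13,810.
Sum of the years' digits = 4+3+2+1 = 10.
Year 1: $13,810 × 4/10 = $5,524. Book value $10,086.
Year 2: $13,810 × 3/10 = $4,143. Book value $5,943.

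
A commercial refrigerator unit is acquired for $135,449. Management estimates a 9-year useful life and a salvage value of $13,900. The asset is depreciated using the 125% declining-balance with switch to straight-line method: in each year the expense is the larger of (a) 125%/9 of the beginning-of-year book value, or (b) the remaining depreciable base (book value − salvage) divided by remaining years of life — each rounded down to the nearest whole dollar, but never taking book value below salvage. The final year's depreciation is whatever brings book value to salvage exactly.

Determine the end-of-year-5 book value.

$62,293

Depreciable base = $135,449 − $13,900 = $121,549.
Year 1: DB = ⌊$135,449 × 125%/9⌋ = $18,812; SL = ⌊$121,549/9⌋ = $13,505 → take DB $18,812. Book value $116,637.
Year 2: DB = ⌊$116,637 × 125%/9⌋ = $16,199; SL = ⌊$102,737/8⌋ = $12,842 → take DB $16,199. Book value $100,438.
Year 3: DB = ⌊$100,438 × 125%/9⌋ = $13,949; SL = ⌊$86,538/7⌋ = $12,362 → take DB $13,949. Book value $86,489.
Year 4: DB = ⌊$86,489 × 125%/9⌋ = $12,012; SL = ⌊$72,589/6⌋ = $12,098 → take SL $12,098. Book value $74,391.
Year 5: DB = ⌊$74,391 × 125%/9⌋ = $10,332; SL = ⌊$60,491/5⌋ = $12,098 → take SL $12,098. Book value $62,293.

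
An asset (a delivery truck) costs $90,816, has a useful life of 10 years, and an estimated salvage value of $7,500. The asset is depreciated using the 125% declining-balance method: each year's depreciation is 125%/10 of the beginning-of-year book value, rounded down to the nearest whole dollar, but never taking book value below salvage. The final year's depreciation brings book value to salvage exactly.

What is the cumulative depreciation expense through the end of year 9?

$63,509

Depreciable base = $90,816 − $7,500 = $83,316.
Year 1: ⌊$90,816 × 125%/10⌋ = $11,352. Book value $79,464.
Year 2: ⌊$79,464 × 125%/10⌋ = $9,933. Book value $69,531.
Year 3: ⌊$69,531 × 125%/10⌋ = $8,691. Book value $60,840.
Year 4: ⌊$60,840 × 125%/10⌋ = $7,605. Book value $53,235.
Year 5: ⌊$53,235 × 125%/10⌋ = $6,654. Book value $46,581.
Year 6: ⌊$46,581 × 125%/10⌋ = $5,822. Book value $40,759.
Year 7: ⌊$40,759 × 125%/10⌋ = $5,094. Book value $35,665.
Year 8: ⌊$35,665 × 125%/10⌋ = $4,458. Book value $31,207.
Year 9: ⌊$31,207 × 125%/10⌋ = $3,900. Book value $27,307.
Accumulated through year 9 = $90,816 − $27,307 = $63,509.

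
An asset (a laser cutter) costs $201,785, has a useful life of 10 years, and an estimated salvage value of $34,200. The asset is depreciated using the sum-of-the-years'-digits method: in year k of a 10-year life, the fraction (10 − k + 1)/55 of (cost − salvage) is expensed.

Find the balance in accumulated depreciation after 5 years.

Depreciable base = $201,785 − $34,200 = $167,585.
Sum of the years' digits = 10+9+8+7+6+5+4+3+2+1 = 55.
Year 1: $167,585 × 10/55 = $30,470. Book value $171,315.
Year 2: $167,585 × 9/55 = $27,423. Book value $143,892.
Year 3: $167,585 × 8/55 = $24,376. Book value $119,516.
Year 4: $167,585 × 7/55 = $21,329. Book value $98,187.
Year 5: $167,585 × 6/55 = $18,282. Book value $79,905.
Accumulated through year 5 = $201,785 − $79,905 = $121,880.

$121,880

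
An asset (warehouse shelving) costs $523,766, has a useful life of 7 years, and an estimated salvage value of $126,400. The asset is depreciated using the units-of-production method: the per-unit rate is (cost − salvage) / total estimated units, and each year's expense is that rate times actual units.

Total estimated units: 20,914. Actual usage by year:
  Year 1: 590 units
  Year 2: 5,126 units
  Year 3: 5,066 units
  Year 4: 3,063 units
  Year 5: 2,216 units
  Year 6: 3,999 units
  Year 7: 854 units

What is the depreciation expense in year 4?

Depreciable base = $523,766 − $126,400 = $397,366.
Rate = $397,366 / 20,914 units = $19 per unit.
Year 1: 590 × $19 = $11,210. Book value $512,556.
Year 2: 5,126 × $19 = $97,394. Book value $415,162.
Year 3: 5,066 × $19 = $96,254. Book value $318,908.
Year 4: 3,063 × $19 = $58,197. Book value $260,711.

$58,197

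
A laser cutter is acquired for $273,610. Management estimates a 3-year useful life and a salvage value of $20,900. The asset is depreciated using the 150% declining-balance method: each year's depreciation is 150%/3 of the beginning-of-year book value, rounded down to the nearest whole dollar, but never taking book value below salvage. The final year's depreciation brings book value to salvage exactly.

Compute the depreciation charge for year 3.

Depreciable base = $273,610 − $20,900 = $252,710.
Year 1: ⌊$273,610 × 150%/3⌋ = $136,805. Book value $136,805.
Year 2: ⌊$136,805 × 150%/3⌋ = $68,402. Book value $68,403.
Year 3 (final): $68,403 − $20,900 = $47,503. Book value $20,900.

$47,503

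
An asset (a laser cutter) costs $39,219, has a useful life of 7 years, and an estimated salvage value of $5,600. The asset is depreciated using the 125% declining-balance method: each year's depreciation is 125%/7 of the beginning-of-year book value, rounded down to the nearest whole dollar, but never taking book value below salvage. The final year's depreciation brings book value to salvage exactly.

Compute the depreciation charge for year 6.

Depreciable base = $39,219 − $5,600 = $33,619.
Year 1: ⌊$39,219 × 125%/7⌋ = $7,003. Book value $32,216.
Year 2: ⌊$32,216 × 125%/7⌋ = $5,752. Book value $26,464.
Year 3: ⌊$26,464 × 125%/7⌋ = $4,725. Book value $21,739.
Year 4: ⌊$21,739 × 125%/7⌋ = $3,881. Book value $17,858.
Year 5: ⌊$17,858 × 125%/7⌋ = $3,188. Book value $14,670.
Year 6: ⌊$14,670 × 125%/7⌋ = $2,619. Book value $12,051.

$2,619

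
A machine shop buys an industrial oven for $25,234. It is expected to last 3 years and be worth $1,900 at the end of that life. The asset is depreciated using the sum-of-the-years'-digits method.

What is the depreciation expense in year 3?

Depreciable base = $25,234 − $1,900 = $23,334.
Sum of the years' digits = 3+2+1 = 6.
Year 1: $23,334 × 3/6 = $11,667. Book value $13,567.
Year 2: $23,334 × 2/6 = $7,778. Book value $5,789.
Year 3: $23,334 × 1/6 = $3,889. Book value $1,900.

$3,889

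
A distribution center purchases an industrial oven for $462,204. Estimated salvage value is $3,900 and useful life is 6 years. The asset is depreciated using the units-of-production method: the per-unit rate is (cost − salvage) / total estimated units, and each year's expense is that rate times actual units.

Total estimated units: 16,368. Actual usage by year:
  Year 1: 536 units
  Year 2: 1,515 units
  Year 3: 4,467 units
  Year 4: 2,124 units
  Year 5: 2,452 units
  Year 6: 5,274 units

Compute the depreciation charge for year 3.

$125,076

Depreciable base = $462,204 − $3,900 = $458,304.
Rate = $458,304 / 16,368 units = $28 per unit.
Year 1: 536 × $28 = $15,008. Book value $447,196.
Year 2: 1,515 × $28 = $42,420. Book value $404,776.
Year 3: 4,467 × $28 = $125,076. Book value $279,700.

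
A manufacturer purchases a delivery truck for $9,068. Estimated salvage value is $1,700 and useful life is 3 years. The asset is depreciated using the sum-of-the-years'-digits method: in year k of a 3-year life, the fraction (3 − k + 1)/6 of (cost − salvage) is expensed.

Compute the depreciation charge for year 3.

$1,228

Depreciable base = $9,068 − $1,700 = $7,368.
Sum of the years' digits = 3+2+1 = 6.
Year 1: $7,368 × 3/6 = $3,684. Book value $5,384.
Year 2: $7,368 × 2/6 = $2,456. Book value $2,928.
Year 3: $7,368 × 1/6 = $1,228. Book value $1,700.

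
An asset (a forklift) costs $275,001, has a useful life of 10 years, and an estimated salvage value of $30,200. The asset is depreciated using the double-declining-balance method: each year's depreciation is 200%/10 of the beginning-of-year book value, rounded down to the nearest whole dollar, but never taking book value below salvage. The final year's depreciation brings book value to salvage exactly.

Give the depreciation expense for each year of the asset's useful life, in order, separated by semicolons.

$55,000; $44,000; $35,200; $28,160; $22,528; $18,022; $14,418; $11,534; $9,227; $6,712

Depreciable base = $275,001 − $30,200 = $244,801.
Year 1: ⌊$275,001 × 200%/10⌋ = $55,000. Book value $220,001.
Year 2: ⌊$220,001 × 200%/10⌋ = $44,000. Book value $176,001.
Year 3: ⌊$176,001 × 200%/10⌋ = $35,200. Book value $140,801.
Year 4: ⌊$140,801 × 200%/10⌋ = $28,160. Book value $112,641.
Year 5: ⌊$112,641 × 200%/10⌋ = $22,528. Book value $90,113.
Year 6: ⌊$90,113 × 200%/10⌋ = $18,022. Book value $72,091.
Year 7: ⌊$72,091 × 200%/10⌋ = $14,418. Book value $57,673.
Year 8: ⌊$57,673 × 200%/10⌋ = $11,534. Book value $46,139.
Year 9: ⌊$46,139 × 200%/10⌋ = $9,227. Book value $36,912.
Year 10 (final): $36,912 − $30,200 = $6,712. Book value $30,200.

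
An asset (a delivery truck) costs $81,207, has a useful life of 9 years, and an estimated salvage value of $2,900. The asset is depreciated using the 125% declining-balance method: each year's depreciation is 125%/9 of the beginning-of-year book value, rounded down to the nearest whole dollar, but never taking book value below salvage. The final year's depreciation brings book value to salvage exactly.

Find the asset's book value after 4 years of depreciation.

Depreciable base = $81,207 − $2,900 = $78,307.
Year 1: ⌊$81,207 × 125%/9⌋ = $11,278. Book value $69,929.
Year 2: ⌊$69,929 × 125%/9⌋ = $9,712. Book value $60,217.
Year 3: ⌊$60,217 × 125%/9⌋ = $8,363. Book value $51,854.
Year 4: ⌊$51,854 × 125%/9⌋ = $7,201. Book value $44,653.

$44,653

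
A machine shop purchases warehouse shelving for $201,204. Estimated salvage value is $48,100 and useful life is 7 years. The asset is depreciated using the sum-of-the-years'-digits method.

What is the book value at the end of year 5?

Depreciable base = $201,204 − $48,100 = $153,104.
Sum of the years' digits = 7+6+5+4+3+2+1 = 28.
Year 1: $153,104 × 7/28 = $38,276. Book value $162,928.
Year 2: $153,104 × 6/28 = $32,808. Book value $130,120.
Year 3: $153,104 × 5/28 = $27,340. Book value $102,780.
Year 4: $153,104 × 4/28 = $21,872. Book value $80,908.
Year 5: $153,104 × 3/28 = $16,404. Book value $64,504.

$64,504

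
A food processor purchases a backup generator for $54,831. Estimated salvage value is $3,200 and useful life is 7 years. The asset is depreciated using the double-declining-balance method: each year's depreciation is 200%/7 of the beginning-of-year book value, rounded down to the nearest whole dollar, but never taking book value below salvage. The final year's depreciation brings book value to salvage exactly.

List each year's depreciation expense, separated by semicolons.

$15,666; $11,190; $7,992; $5,709; $4,078; $2,913; $4,083

Depreciable base = $54,831 − $3,200 = $51,631.
Year 1: ⌊$54,831 × 200%/7⌋ = $15,666. Book value $39,165.
Year 2: ⌊$39,165 × 200%/7⌋ = $11,190. Book value $27,975.
Year 3: ⌊$27,975 × 200%/7⌋ = $7,992. Book value $19,983.
Year 4: ⌊$19,983 × 200%/7⌋ = $5,709. Book value $14,274.
Year 5: ⌊$14,274 × 200%/7⌋ = $4,078. Book value $10,196.
Year 6: ⌊$10,196 × 200%/7⌋ = $2,913. Book value $7,283.
Year 7 (final): $7,283 − $3,200 = $4,083. Book value $3,200.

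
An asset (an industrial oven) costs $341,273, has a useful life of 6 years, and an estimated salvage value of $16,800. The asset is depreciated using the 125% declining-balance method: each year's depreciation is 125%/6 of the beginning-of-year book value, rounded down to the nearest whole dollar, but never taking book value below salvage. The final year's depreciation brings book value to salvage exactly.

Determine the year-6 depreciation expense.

Depreciable base = $341,273 − $16,800 = $324,473.
Year 1: ⌊$341,273 × 125%/6⌋ = $71,098. Book value $270,175.
Year 2: ⌊$270,175 × 125%/6⌋ = $56,286. Book value $213,889.
Year 3: ⌊$213,889 × 125%/6⌋ = $44,560. Book value $169,329.
Year 4: ⌊$169,329 × 125%/6⌋ = $35,276. Book value $134,053.
Year 5: ⌊$134,053 × 125%/6⌋ = $27,927. Book value $106,126.
Year 6 (final): $106,126 − $16,800 = $89,326. Book value $16,800.

$89,326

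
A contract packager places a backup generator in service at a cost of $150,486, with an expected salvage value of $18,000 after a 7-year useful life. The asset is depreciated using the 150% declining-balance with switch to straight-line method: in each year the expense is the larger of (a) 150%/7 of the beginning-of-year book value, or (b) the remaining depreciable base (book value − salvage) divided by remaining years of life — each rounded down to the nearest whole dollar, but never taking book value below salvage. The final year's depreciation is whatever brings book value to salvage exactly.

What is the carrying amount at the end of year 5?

$44,236

Depreciable base = $150,486 − $18,000 = $132,486.
Year 1: DB = ⌊$150,486 × 150%/7⌋ = $32,247; SL = ⌊$132,486/7⌋ = $18,926 → take DB $32,247. Book value $118,239.
Year 2: DB = ⌊$118,239 × 150%/7⌋ = $25,336; SL = ⌊$100,239/6⌋ = $16,706 → take DB $25,336. Book value $92,903.
Year 3: DB = ⌊$92,903 × 150%/7⌋ = $19,907; SL = ⌊$74,903/5⌋ = $14,980 → take DB $19,907. Book value $72,996.
Year 4: DB = ⌊$72,996 × 150%/7⌋ = $15,642; SL = ⌊$54,996/4⌋ = $13,749 → take DB $15,642. Book value $57,354.
Year 5: DB = ⌊$57,354 × 150%/7⌋ = $12,290; SL = ⌊$39,354/3⌋ = $13,118 → take SL $13,118. Book value $44,236.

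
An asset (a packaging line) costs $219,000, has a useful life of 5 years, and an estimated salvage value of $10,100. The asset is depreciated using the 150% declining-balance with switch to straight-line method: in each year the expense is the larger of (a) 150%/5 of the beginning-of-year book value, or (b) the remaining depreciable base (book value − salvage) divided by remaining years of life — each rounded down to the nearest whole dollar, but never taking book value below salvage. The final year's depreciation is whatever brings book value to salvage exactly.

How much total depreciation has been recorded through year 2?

$111,690

Depreciable base = $219,000 − $10,100 = $208,900.
Year 1: DB = ⌊$219,000 × 150%/5⌋ = $65,700; SL = ⌊$208,900/5⌋ = $41,780 → take DB $65,700. Book value $153,300.
Year 2: DB = ⌊$153,300 × 150%/5⌋ = $45,990; SL = ⌊$143,200/4⌋ = $35,800 → take DB $45,990. Book value $107,310.
Accumulated through year 2 = $219,000 − $107,310 = $111,690.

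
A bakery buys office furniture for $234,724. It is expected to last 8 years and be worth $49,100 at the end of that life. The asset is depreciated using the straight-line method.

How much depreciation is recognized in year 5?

$23,203

Depreciable base = $234,724 − $49,100 = $185,624.
Annual expense = $185,624 / 8 = $23,203.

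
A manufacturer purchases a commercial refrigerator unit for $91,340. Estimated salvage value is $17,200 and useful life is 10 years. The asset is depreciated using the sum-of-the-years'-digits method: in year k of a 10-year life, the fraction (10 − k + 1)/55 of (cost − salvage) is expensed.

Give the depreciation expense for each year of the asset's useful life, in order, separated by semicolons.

$13,480; $12,132; $10,784; $9,436; $8,088; $6,740; $5,392; $4,044; $2,696; $1,348

Depreciable base = $91,340 − $17,200 = $74,140.
Sum of the years' digits = 10+9+8+7+6+5+4+3+2+1 = 55.
Year 1: $74,140 × 10/55 = $13,480. Book value $77,860.
Year 2: $74,140 × 9/55 = $12,132. Book value $65,728.
Year 3: $74,140 × 8/55 = $10,784. Book value $54,944.
Year 4: $74,140 × 7/55 = $9,436. Book value $45,508.
Year 5: $74,140 × 6/55 = $8,088. Book value $37,420.
Year 6: $74,140 × 5/55 = $6,740. Book value $30,680.
Year 7: $74,140 × 4/55 = $5,392. Book value $25,288.
Year 8: $74,140 × 3/55 = $4,044. Book value $21,244.
Year 9: $74,140 × 2/55 = $2,696. Book value $18,548.
Year 10: $74,140 × 1/55 = $1,348. Book value $17,200.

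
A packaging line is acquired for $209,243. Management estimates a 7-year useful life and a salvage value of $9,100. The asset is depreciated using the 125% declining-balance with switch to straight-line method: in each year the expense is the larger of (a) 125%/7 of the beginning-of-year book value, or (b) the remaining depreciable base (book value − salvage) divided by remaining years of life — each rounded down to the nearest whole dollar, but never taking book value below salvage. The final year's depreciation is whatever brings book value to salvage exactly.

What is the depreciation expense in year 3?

Depreciable base = $209,243 − $9,100 = $200,143.
Year 1: DB = ⌊$209,243 × 125%/7⌋ = $37,364; SL = ⌊$200,143/7⌋ = $28,591 → take DB $37,364. Book value $171,879.
Year 2: DB = ⌊$171,879 × 125%/7⌋ = $30,692; SL = ⌊$162,779/6⌋ = $27,129 → take DB $30,692. Book value $141,187.
Year 3: DB = ⌊$141,187 × 125%/7⌋ = $25,211; SL = ⌊$132,087/5⌋ = $26,417 → take SL $26,417. Book value $114,770.

$26,417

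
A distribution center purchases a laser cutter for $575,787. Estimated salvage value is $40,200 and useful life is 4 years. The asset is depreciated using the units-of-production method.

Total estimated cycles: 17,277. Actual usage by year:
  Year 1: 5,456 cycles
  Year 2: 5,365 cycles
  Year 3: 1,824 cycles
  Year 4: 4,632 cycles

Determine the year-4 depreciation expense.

$143,592

Depreciable base = $575,787 − $40,200 = $535,587.
Rate = $535,587 / 17,277 cycles = $31 per cycle.
Year 1: 5,456 × $31 = $169,136. Book value $406,651.
Year 2: 5,365 × $31 = $166,315. Book value $240,336.
Year 3: 1,824 × $31 = $56,544. Book value $183,792.
Year 4: 4,632 × $31 = $143,592. Book value $40,200.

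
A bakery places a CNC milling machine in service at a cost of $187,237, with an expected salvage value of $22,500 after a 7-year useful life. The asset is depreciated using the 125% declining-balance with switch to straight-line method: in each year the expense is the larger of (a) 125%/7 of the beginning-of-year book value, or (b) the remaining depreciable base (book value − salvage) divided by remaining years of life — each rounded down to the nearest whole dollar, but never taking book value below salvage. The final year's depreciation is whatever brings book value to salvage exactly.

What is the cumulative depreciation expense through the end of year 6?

Depreciable base = $187,237 − $22,500 = $164,737.
Year 1: DB = ⌊$187,237 × 125%/7⌋ = $33,435; SL = ⌊$164,737/7⌋ = $23,533 → take DB $33,435. Book value $153,802.
Year 2: DB = ⌊$153,802 × 125%/7⌋ = $27,464; SL = ⌊$131,302/6⌋ = $21,883 → take DB $27,464. Book value $126,338.
Year 3: DB = ⌊$126,338 × 125%/7⌋ = $22,560; SL = ⌊$103,838/5⌋ = $20,767 → take DB $22,560. Book value $103,778.
Year 4: DB = ⌊$103,778 × 125%/7⌋ = $18,531; SL = ⌊$81,278/4⌋ = $20,319 → take SL $20,319. Book value $83,459.
Year 5: DB = ⌊$83,459 × 125%/7⌋ = $14,903; SL = ⌊$60,959/3⌋ = $20,319 → take SL $20,319. Book value $63,140.
Year 6: DB = ⌊$63,140 × 125%/7⌋ = $11,275; SL = ⌊$40,640/2⌋ = $20,320 → take SL $20,320. Book value $42,820.
Accumulated through year 6 = $187,237 − $42,820 = $144,417.

$144,417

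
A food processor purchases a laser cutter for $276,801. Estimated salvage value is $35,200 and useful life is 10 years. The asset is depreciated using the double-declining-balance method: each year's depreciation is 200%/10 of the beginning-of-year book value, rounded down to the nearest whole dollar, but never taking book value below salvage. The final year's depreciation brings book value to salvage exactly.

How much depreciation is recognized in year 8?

Depreciable base = $276,801 − $35,200 = $241,601.
Year 1: ⌊$276,801 × 200%/10⌋ = $55,360. Book value $221,441.
Year 2: ⌊$221,441 × 200%/10⌋ = $44,288. Book value $177,153.
Year 3: ⌊$177,153 × 200%/10⌋ = $35,430. Book value $141,723.
Year 4: ⌊$141,723 × 200%/10⌋ = $28,344. Book value $113,379.
Year 5: ⌊$113,379 × 200%/10⌋ = $22,675. Book value $90,704.
Year 6: ⌊$90,704 × 200%/10⌋ = $18,140. Book value $72,564.
Year 7: ⌊$72,564 × 200%/10⌋ = $14,512. Book value $58,052.
Year 8: ⌊$58,052 × 200%/10⌋ = $11,610. Book value $46,442.

$11,610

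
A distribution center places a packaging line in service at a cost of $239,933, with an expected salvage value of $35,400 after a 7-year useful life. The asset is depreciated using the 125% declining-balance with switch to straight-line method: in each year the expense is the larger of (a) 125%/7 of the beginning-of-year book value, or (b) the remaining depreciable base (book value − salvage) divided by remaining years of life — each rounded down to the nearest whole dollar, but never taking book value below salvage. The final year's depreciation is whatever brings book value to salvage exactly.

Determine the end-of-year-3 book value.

Depreciable base = $239,933 − $35,400 = $204,533.
Year 1: DB = ⌊$239,933 × 125%/7⌋ = $42,845; SL = ⌊$204,533/7⌋ = $29,219 → take DB $42,845. Book value $197,088.
Year 2: DB = ⌊$197,088 × 125%/7⌋ = $35,194; SL = ⌊$161,688/6⌋ = $26,948 → take DB $35,194. Book value $161,894.
Year 3: DB = ⌊$161,894 × 125%/7⌋ = $28,909; SL = ⌊$126,494/5⌋ = $25,298 → take DB $28,909. Book value $132,985.

$132,985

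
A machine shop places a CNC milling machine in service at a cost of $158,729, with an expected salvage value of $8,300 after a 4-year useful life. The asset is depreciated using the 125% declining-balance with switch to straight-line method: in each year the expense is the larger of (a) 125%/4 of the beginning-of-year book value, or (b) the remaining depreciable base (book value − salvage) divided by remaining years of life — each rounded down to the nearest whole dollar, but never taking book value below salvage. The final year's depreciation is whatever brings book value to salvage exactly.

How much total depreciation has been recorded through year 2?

$83,704

Depreciable base = $158,729 − $8,300 = $150,429.
Year 1: DB = ⌊$158,729 × 125%/4⌋ = $49,602; SL = ⌊$150,429/4⌋ = $37,607 → take DB $49,602. Book value $109,127.
Year 2: DB = ⌊$109,127 × 125%/4⌋ = $34,102; SL = ⌊$100,827/3⌋ = $33,609 → take DB $34,102. Book value $75,025.
Accumulated through year 2 = $158,729 − $75,025 = $83,704.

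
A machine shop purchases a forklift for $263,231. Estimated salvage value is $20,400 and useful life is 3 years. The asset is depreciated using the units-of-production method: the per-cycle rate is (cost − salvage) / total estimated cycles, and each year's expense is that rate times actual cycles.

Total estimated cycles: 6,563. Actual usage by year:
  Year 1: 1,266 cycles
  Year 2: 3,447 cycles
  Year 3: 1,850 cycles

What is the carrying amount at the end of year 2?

Depreciable base = $263,231 − $20,400 = $242,831.
Rate = $242,831 / 6,563 cycles = $37 per cycle.
Year 1: 1,266 × $37 = $46,842. Book value $216,389.
Year 2: 3,447 × $37 = $127,539. Book value $88,850.

$88,850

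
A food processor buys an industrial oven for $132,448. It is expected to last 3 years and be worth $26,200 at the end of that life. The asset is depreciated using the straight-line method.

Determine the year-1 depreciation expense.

Depreciable base = $132,448 − $26,200 = $106,248.
Annual expense = $106,248 / 3 = $35,416.

$35,416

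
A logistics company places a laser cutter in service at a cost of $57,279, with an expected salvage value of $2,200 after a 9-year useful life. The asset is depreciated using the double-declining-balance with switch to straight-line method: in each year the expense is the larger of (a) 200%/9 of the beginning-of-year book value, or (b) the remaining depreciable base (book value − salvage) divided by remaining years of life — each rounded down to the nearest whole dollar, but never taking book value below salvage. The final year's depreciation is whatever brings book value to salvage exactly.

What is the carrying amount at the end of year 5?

$16,304

Depreciable base = $57,279 − $2,200 = $55,079.
Year 1: DB = ⌊$57,279 × 200%/9⌋ = $12,728; SL = ⌊$55,079/9⌋ = $6,119 → take DB $12,728. Book value $44,551.
Year 2: DB = ⌊$44,551 × 200%/9⌋ = $9,900; SL = ⌊$42,351/8⌋ = $5,293 → take DB $9,900. Book value $34,651.
Year 3: DB = ⌊$34,651 × 200%/9⌋ = $7,700; SL = ⌊$32,451/7⌋ = $4,635 → take DB $7,700. Book value $26,951.
Year 4: DB = ⌊$26,951 × 200%/9⌋ = $5,989; SL = ⌊$24,751/6⌋ = $4,125 → take DB $5,989. Book value $20,962.
Year 5: DB = ⌊$20,962 × 200%/9⌋ = $4,658; SL = ⌊$18,762/5⌋ = $3,752 → take DB $4,658. Book value $16,304.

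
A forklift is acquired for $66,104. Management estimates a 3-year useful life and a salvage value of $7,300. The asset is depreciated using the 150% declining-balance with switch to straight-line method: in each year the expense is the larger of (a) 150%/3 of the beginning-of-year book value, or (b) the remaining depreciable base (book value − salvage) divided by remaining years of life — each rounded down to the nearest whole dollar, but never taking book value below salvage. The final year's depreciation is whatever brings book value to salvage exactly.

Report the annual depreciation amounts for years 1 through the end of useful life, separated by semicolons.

Depreciable base = $66,104 − $7,300 = $58,804.
Year 1: DB = ⌊$66,104 × 150%/3⌋ = $33,052; SL = ⌊$58,804/3⌋ = $19,601 → take DB $33,052. Book value $33,052.
Year 2: DB = ⌊$33,052 × 150%/3⌋ = $16,526; SL = ⌊$25,752/2⌋ = $12,876 → take DB $16,526. Book value $16,526.
Year 3 (final): $16,526 − $7,300 = $9,226. Book value $7,300.

$33,052; $16,526; $9,226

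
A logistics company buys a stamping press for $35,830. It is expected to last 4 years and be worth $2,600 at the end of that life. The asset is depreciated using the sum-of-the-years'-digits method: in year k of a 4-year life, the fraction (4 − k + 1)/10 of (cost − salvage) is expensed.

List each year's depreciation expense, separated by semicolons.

$13,292; $9,969; $6,646; $3,323

Depreciable base = $35,830 − $2,600 = $33,230.
Sum of the years' digits = 4+3+2+1 = 10.
Year 1: $33,230 × 4/10 = $13,292. Book value $22,538.
Year 2: $33,230 × 3/10 = $9,969. Book value $12,569.
Year 3: $33,230 × 2/10 = $6,646. Book value $5,923.
Year 4: $33,230 × 1/10 = $3,323. Book value $2,600.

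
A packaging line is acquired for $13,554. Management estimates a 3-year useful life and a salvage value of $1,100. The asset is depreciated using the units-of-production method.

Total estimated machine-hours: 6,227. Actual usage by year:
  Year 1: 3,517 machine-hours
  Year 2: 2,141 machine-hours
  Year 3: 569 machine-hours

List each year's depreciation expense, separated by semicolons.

$7,034; $4,282; $1,138

Depreciable base = $13,554 − $1,100 = $12,454.
Rate = $12,454 / 6,227 machine-hours = $2 per machine-hour.
Year 1: 3,517 × $2 = $7,034. Book value $6,520.
Year 2: 2,141 × $2 = $4,282. Book value $2,238.
Year 3: 569 × $2 = $1,138. Book value $1,100.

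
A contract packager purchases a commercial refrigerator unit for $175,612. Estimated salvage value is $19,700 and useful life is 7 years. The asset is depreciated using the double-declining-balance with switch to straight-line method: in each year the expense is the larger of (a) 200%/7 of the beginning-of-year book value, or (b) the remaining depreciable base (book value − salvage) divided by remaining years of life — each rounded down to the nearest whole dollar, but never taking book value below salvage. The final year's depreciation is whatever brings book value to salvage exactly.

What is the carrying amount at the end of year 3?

Depreciable base = $175,612 − $19,700 = $155,912.
Year 1: DB = ⌊$175,612 × 200%/7⌋ = $50,174; SL = ⌊$155,912/7⌋ = $22,273 → take DB $50,174. Book value $125,438.
Year 2: DB = ⌊$125,438 × 200%/7⌋ = $35,839; SL = ⌊$105,738/6⌋ = $17,623 → take DB $35,839. Book value $89,599.
Year 3: DB = ⌊$89,599 × 200%/7⌋ = $25,599; SL = ⌊$69,899/5⌋ = $13,979 → take DB $25,599. Book value $64,000.

$64,000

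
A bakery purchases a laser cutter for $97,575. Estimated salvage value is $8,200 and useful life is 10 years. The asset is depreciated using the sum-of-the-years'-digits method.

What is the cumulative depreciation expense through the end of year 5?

$65,000

Depreciable base = $97,575 − $8,200 = $89,375.
Sum of the years' digits = 10+9+8+7+6+5+4+3+2+1 = 55.
Year 1: $89,375 × 10/55 = $16,250. Book value $81,325.
Year 2: $89,375 × 9/55 = $14,625. Book value $66,700.
Year 3: $89,375 × 8/55 = $13,000. Book value $53,700.
Year 4: $89,375 × 7/55 = $11,375. Book value $42,325.
Year 5: $89,375 × 6/55 = $9,750. Book value $32,575.
Accumulated through year 5 = $97,575 − $32,575 = $65,000.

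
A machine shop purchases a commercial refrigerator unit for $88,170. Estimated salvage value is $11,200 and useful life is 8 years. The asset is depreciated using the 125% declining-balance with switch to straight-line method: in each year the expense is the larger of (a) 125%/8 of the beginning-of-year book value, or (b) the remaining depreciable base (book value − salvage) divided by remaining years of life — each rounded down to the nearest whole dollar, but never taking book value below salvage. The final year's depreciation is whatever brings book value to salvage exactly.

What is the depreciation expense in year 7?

Depreciable base = $88,170 − $11,200 = $76,970.
Year 1: DB = ⌊$88,170 × 125%/8⌋ = $13,776; SL = ⌊$76,970/8⌋ = $9,621 → take DB $13,776. Book value $74,394.
Year 2: DB = ⌊$74,394 × 125%/8⌋ = $11,624; SL = ⌊$63,194/7⌋ = $9,027 → take DB $11,624. Book value $62,770.
Year 3: DB = ⌊$62,770 × 125%/8⌋ = $9,807; SL = ⌊$51,570/6⌋ = $8,595 → take DB $9,807. Book value $52,963.
Year 4: DB = ⌊$52,963 × 125%/8⌋ = $8,275; SL = ⌊$41,763/5⌋ = $8,352 → take SL $8,352. Book value $44,611.
Year 5: DB = ⌊$44,611 × 125%/8⌋ = $6,970; SL = ⌊$33,411/4⌋ = $8,352 → take SL $8,352. Book value $36,259.
Year 6: DB = ⌊$36,259 × 125%/8⌋ = $5,665; SL = ⌊$25,059/3⌋ = $8,353 → take SL $8,353. Book value $27,906.
Year 7: DB = ⌊$27,906 × 125%/8⌋ = $4,360; SL = ⌊$16,706/2⌋ = $8,353 → take SL $8,353. Book value $19,553.

$8,353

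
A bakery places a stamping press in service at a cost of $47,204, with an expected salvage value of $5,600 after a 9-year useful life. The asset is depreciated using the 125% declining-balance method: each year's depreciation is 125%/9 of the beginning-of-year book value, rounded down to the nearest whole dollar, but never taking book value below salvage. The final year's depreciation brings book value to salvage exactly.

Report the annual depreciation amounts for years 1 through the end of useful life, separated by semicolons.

Depreciable base = $47,204 − $5,600 = $41,604.
Year 1: ⌊$47,204 × 125%/9⌋ = $6,556. Book value $40,648.
Year 2: ⌊$40,648 × 125%/9⌋ = $5,645. Book value $35,003.
Year 3: ⌊$35,003 × 125%/9⌋ = $4,861. Book value $30,142.
Year 4: ⌊$30,142 × 125%/9⌋ = $4,186. Book value $25,956.
Year 5: ⌊$25,956 × 125%/9⌋ = $3,605. Book value $22,351.
Year 6: ⌊$22,351 × 125%/9⌋ = $3,104. Book value $19,247.
Year 7: ⌊$19,247 × 125%/9⌋ = $2,673. Book value $16,574.
Year 8: ⌊$16,574 × 125%/9⌋ = $2,301. Book value $14,273.
Year 9 (final): $14,273 − $5,600 = $8,673. Book value $5,600.

$6,556; $5,645; $4,861; $4,186; $3,605; $3,104; $2,673; $2,301; $8,673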